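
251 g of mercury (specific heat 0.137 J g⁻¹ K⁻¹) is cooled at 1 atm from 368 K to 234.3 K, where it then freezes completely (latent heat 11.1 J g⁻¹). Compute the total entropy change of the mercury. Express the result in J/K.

ΔS = -27.4 J/K

Cooling step: ΔS₁ = m c ln(T_tr/T_i) = 251 × 0.137 × ln(234.3/368) = -15.53 J/K.
Phase change: ΔS₂ = −mL/T_tr = −251 × 11.1 / 234.3 = -11.89 J/K.
ΔS_total = (-15.53) + (-11.89) = -27.4 J/K.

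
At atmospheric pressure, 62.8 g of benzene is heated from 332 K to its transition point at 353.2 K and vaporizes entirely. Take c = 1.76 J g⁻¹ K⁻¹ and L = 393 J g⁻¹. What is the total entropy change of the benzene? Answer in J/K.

ΔS = 76.7 J/K

Warming step: ΔS₁ = m c ln(T_tr/T_i) = 62.8 × 1.76 × ln(353.2/332) = 6.842 J/K.
Phase change: ΔS₂ = +mL/T_tr = 62.8 × 393 / 353.2 = 69.88 J/K.
ΔS_total = (6.842) + (69.88) = 76.7 J/K.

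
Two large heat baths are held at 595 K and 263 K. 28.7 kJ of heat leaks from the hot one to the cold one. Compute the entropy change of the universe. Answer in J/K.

ΔS_hot = −Q/T_H = −28700/595 = -48.24 J/K and ΔS_cold = +Q/T_C = 28700/263 = 109.1 J/K.
ΔS_total = -48.24 + 109.1 = 60.9 J/K, positive as the second law requires.

ΔS_total = 60.9 J/K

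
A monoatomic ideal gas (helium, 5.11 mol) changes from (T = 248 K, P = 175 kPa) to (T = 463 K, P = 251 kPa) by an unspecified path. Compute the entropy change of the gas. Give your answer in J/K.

ΔS = 51 J/K

ΔS = nC_p ln(T₂/T₁) − nR ln(P₂/P₁), with C_p = 5R/2 = 20.79 J mol⁻¹ K⁻¹ for a monoatomic ideal gas.
ΔS = 5.11 × [20.79 × ln(463/248) − 8.314 × ln(251/175)] = 51 J/K.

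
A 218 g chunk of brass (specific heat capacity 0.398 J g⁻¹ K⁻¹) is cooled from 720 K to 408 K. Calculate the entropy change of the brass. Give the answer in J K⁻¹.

ΔS = -49.3 J/K

ΔS = ∫dQ_rev/T = m c ln(T₂/T₁) = 218 × 0.398 × ln(408/720) = -49.3 J/K.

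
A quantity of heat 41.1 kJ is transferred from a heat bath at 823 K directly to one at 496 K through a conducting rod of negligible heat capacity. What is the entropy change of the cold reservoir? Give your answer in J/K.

ΔS_cold = 82.9 J/K

The cold reservoir gains heat Q, so ΔS_cold = +Q/T_C = 41100/496 = 82.9 J/K.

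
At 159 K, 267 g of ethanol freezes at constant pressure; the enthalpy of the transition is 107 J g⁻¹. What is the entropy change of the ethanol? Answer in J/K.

ΔS = -180 J/K

Heat released by the substance: Q = −mL = −267 × 107 = −28569 J.
At constant T, ΔS = Q_rev/T = −28569 / 159 = -180 J/K.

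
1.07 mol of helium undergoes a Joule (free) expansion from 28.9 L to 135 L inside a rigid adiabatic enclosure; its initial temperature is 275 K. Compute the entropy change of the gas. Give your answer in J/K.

ΔS_gas = 13.7 J/K

For an ideal gas in free expansion Q = 0 and W = 0, so T is unchanged.
Entropy is a state function; using a reversible isothermal path, ΔS_gas = nR ln(V₂/V₁) = 1.07 × 8.314 × ln(135/28.9) = 13.7 J/K.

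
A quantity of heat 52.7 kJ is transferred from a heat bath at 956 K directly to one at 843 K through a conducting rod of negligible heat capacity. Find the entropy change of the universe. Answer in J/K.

ΔS_total = 7.39 J/K

ΔS_hot = −Q/T_H = −52700/956 = -55.126 J/K and ΔS_cold = +Q/T_C = 52700/843 = 62.515 J/K.
ΔS_total = -55.126 + 62.515 = 7.39 J/K, positive as the second law requires.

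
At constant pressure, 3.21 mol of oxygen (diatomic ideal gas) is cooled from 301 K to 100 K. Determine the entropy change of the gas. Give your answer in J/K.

ΔS = -103 J/K

At constant pressure, ΔS = nC_p ln(T₂/T₁) with C_p = 7R/2 = 29.1 J mol⁻¹ K⁻¹.
ΔS = 3.21 × 29.1 × ln(100/301) = -103 J/K.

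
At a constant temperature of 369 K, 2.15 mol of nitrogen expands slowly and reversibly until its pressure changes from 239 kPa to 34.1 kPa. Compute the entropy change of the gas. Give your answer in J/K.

For an isothermal ideal gas ΔS_gas = nR ln(P₁/P₂) = 2.15 × 8.314 × ln(239/34.1) = 34.8 J/K.

ΔS_gas = 34.8 J/K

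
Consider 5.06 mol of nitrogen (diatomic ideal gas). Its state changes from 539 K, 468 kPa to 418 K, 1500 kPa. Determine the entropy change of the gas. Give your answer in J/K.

ΔS = nC_p ln(T₂/T₁) − nR ln(P₂/P₁), with C_p = 7R/2 = 29.1 J mol⁻¹ K⁻¹ for a diatomic ideal gas.
ΔS = 5.06 × [29.1 × ln(418/539) − 8.314 × ln(1500/468)] = -86.4 J/K.

ΔS = -86.4 J/K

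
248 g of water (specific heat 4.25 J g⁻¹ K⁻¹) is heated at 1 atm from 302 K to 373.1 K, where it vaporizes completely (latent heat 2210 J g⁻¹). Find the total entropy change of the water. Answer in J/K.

Warming step: ΔS₁ = m c ln(T_tr/T_i) = 248 × 4.25 × ln(373.1/302) = 222.8 J/K.
Phase change: ΔS₂ = +mL/T_tr = 248 × 2210 / 373.1 = 1469 J/K.
ΔS_total = (222.8) + (1469) = 1690 J/K.

ΔS = 1690 J/K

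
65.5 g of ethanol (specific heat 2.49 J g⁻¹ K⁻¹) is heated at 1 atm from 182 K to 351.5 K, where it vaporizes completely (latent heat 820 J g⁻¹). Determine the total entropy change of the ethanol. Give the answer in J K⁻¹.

ΔS = 260 J/K

Warming step: ΔS₁ = m c ln(T_tr/T_i) = 65.5 × 2.49 × ln(351.5/182) = 107.3 J/K.
Phase change: ΔS₂ = +mL/T_tr = 65.5 × 820 / 351.5 = 152.8 J/K.
ΔS_total = (107.3) + (152.8) = 260 J/K.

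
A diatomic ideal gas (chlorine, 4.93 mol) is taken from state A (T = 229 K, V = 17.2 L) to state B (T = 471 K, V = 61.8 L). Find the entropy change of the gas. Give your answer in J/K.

Entropy is a state function: ΔS = nC_V ln(T₂/T₁) + nR ln(V₂/V₁), with C_V = 5R/2 = 20.79 J mol⁻¹ K⁻¹ for a diatomic ideal gas.
ΔS = 4.93 × [20.79 × ln(471/229) + 8.314 × ln(61.8/17.2)] = 126 J/K.

ΔS = 126 J/K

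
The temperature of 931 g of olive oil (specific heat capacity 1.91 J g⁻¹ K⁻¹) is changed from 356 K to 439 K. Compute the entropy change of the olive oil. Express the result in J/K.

ΔS = ∫dQ_rev/T = m c ln(T₂/T₁) = 931 × 1.91 × ln(439/356) = 373 J/K.

ΔS = 373 J/K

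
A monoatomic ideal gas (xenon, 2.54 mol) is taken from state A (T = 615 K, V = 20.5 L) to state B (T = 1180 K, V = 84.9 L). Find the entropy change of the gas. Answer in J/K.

ΔS = 50.7 J/K

Entropy is a state function: ΔS = nC_V ln(T₂/T₁) + nR ln(V₂/V₁), with C_V = 3R/2 = 12.47 J mol⁻¹ K⁻¹ for a monoatomic ideal gas.
ΔS = 2.54 × [12.47 × ln(1180/615) + 8.314 × ln(84.9/20.5)] = 50.7 J/K.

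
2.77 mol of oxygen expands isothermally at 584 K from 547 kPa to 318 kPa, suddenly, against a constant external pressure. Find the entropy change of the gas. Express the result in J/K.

ΔS_gas = 12.5 J/K

Entropy is a state function, so ΔS_gas depends only on the end states.
For an isothermal ideal gas ΔS_gas = nR ln(P₁/P₂) = 2.77 × 8.314 × ln(547/318) = 12.5 J/K.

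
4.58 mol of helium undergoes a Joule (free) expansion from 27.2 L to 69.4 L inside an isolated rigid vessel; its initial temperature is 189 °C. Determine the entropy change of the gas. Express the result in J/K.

ΔS_gas = 35.7 J/K

No heat is exchanged and no work is done, so the ideal-gas temperature stays constant.
Entropy is a state function; using a reversible isothermal path, ΔS_gas = nR ln(V₂/V₁) = 4.58 × 8.314 × ln(69.4/27.2) = 35.7 J/K.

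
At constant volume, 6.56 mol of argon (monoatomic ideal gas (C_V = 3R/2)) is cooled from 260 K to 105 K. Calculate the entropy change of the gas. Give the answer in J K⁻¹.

ΔS = -74.2 J/K

At constant volume, ΔS = nC_V ln(T₂/T₁) with C_V = 3R/2 = 12.47 J mol⁻¹ K⁻¹.
ΔS = 6.56 × 12.47 × ln(105/260) = -74.2 J/K.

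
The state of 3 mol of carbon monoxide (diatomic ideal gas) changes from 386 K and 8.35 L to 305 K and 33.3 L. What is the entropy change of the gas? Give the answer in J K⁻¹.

Entropy is a state function: ΔS = nC_V ln(T₂/T₁) + nR ln(V₂/V₁), with C_V = 5R/2 = 20.79 J mol⁻¹ K⁻¹ for a diatomic ideal gas.
ΔS = 3 × [20.79 × ln(305/386) + 8.314 × ln(33.3/8.35)] = 19.8 J/K.

ΔS = 19.8 J/K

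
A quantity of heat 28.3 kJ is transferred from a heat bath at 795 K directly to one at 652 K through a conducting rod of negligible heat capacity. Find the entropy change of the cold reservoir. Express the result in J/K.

The cold reservoir gains heat Q, so ΔS_cold = +Q/T_C = 28300/652 = 43.4 J/K.

ΔS_cold = 43.4 J/K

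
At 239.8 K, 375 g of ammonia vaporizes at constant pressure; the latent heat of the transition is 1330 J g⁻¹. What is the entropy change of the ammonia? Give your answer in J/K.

Heat absorbed by the substance: Q = mL = 375 × 1330 = 498750 J.
At constant T, ΔS = Q_rev/T = 498750 / 239.8 = 2080 J/K.

ΔS = 2080 J/K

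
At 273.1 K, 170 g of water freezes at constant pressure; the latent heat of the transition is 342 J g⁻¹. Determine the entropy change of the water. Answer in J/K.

Heat released by the substance: Q = −mL = −170 × 342 = −58140 J.
At constant T, ΔS = Q_rev/T = −58140 / 273.1 = -213 J/K.

ΔS = -213 J/K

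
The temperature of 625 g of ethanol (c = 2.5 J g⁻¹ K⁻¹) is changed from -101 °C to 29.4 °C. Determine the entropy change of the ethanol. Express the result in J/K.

ΔS = 881 J/K

In kelvin: T₁ = 172.15 K, T₂ = 302.55 K. ΔS = ∫dQ_rev/T = m c ln(T₂/T₁) = 625 × 2.5 × ln(302.55/172.15) = 881 J/K.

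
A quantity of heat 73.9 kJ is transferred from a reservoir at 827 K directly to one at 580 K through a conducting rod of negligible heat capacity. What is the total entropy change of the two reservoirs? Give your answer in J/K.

ΔS_hot = −Q/T_H = −73900/827 = -89.359 J/K and ΔS_cold = +Q/T_C = 73900/580 = 127.41 J/K.
ΔS_total = -89.359 + 127.41 = 38.1 J/K, positive as the second law requires.

ΔS_total = 38.1 J/K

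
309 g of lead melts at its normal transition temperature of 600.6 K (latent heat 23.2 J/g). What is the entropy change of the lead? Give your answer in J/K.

Heat absorbed by the substance: Q = mL = 309 × 23.2 = 7168.8 J.
At constant T, ΔS = Q_rev/T = 7168.8 / 600.6 = 11.9 J/K.

ΔS = 11.9 J/K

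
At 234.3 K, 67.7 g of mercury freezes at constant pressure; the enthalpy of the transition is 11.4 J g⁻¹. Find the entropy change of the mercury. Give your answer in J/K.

Heat released by the substance: Q = −mL = −67.7 × 11.4 = −771.78 J.
At constant T, ΔS = Q_rev/T = −771.78 / 234.3 = -3.29 J/K.

ΔS = -3.29 J/K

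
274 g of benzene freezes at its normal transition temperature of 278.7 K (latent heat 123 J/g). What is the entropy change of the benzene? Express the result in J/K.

Heat released by the substance: Q = −mL = −274 × 123 = −33702 J.
At constant T, ΔS = Q_rev/T = −33702 / 278.7 = -121 J/K.

ΔS = -121 J/K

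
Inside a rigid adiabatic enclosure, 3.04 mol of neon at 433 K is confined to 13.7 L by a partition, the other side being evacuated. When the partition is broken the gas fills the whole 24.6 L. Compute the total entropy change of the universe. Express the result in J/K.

For an ideal gas in free expansion Q = 0 and W = 0, so T is unchanged.
Entropy is a state function; using a reversible isothermal path, ΔS_gas = nR ln(V₂/V₁) = 3.04 × 8.314 × ln(24.6/13.7) = 14.8 J/K.
The insulated surroundings exchange no heat, so ΔS_surr = 0 and ΔS_universe = ΔS_gas.

ΔS_universe = 14.8 J/K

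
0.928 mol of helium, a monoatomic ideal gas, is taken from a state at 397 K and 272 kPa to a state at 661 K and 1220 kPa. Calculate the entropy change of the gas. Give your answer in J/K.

ΔS = -1.75 J/K

ΔS = nC_p ln(T₂/T₁) − nR ln(P₂/P₁), with C_p = 5R/2 = 20.79 J mol⁻¹ K⁻¹ for a monoatomic ideal gas.
ΔS = 0.928 × [20.79 × ln(661/397) − 8.314 × ln(1220/272)] = -1.75 J/K.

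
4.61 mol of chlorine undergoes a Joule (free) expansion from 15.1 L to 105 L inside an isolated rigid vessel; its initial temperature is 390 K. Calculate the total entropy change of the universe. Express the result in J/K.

No heat is exchanged and no work is done, so the ideal-gas temperature stays constant.
Entropy is a state function; using a reversible isothermal path, ΔS_gas = nR ln(V₂/V₁) = 4.61 × 8.314 × ln(105/15.1) = 74.3 J/K.
The insulated surroundings exchange no heat, so ΔS_surr = 0 and ΔS_universe = ΔS_gas.

ΔS_universe = 74.3 J/K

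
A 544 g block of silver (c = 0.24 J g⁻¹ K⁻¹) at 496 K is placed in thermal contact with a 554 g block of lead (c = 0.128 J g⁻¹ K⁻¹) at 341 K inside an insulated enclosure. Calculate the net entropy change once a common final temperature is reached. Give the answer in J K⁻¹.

Energy balance: T_f = (m₁c₁T₁ + m₂c₂T₂)/(m₁c₁ + m₂c₂) = 441.44 K.
ΔS₁ = m₁c₁ ln(T_f/T₁) = 130.56 × ln(441.44/496) = -15.213 J/K.
ΔS₂ = m₂c₂ ln(T_f/T₂) = 70.912 × ln(441.44/341) = 18.307 J/K.
ΔS_total = -15.213 + 18.307 = 3.09 J/K.

ΔS_total = 3.09 J/K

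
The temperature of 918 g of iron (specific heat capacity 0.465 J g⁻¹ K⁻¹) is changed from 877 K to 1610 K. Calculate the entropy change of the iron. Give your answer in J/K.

ΔS = ∫dQ_rev/T = m c ln(T₂/T₁) = 918 × 0.465 × ln(1610/877) = 259 J/K.

ΔS = 259 J/K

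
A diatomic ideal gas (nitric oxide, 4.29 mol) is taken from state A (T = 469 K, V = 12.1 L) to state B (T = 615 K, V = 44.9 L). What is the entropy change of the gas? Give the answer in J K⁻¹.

ΔS = 70.9 J/K

Entropy is a state function: ΔS = nC_V ln(T₂/T₁) + nR ln(V₂/V₁), with C_V = 5R/2 = 20.79 J mol⁻¹ K⁻¹ for a diatomic ideal gas.
ΔS = 4.29 × [20.79 × ln(615/469) + 8.314 × ln(44.9/12.1)] = 70.9 J/K.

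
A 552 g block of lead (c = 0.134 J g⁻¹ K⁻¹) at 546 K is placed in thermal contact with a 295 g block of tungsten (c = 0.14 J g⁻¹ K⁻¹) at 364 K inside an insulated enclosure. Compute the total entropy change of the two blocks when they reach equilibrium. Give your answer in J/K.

Energy balance: T_f = (m₁c₁T₁ + m₂c₂T₂)/(m₁c₁ + m₂c₂) = 480.79 K.
ΔS₁ = m₁c₁ ln(T_f/T₁) = 73.968 × ln(480.79/546) = -9.4078 J/K.
ΔS₂ = m₂c₂ ln(T_f/T₂) = 41.3 × ln(480.79/364) = 11.493 J/K.
ΔS_total = -9.4078 + 11.493 = 2.09 J/K.

ΔS_total = 2.09 J/K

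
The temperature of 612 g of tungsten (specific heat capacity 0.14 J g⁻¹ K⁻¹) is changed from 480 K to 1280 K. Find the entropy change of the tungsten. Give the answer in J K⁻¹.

ΔS = 84 J/K

ΔS = ∫dQ_rev/T = m c ln(T₂/T₁) = 612 × 0.14 × ln(1280/480) = 84 J/K.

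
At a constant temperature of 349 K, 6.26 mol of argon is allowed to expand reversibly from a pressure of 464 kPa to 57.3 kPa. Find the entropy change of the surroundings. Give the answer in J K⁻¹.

ΔS_surr = -109 J/K

For an isothermal ideal gas ΔS_gas = nR ln(P₁/P₂) = 6.26 × 8.314 × ln(464/57.3) = 109 J/K.
The process is reversible, so ΔS_surr = −ΔS_gas = -109 J/K and ΔS_universe = 0.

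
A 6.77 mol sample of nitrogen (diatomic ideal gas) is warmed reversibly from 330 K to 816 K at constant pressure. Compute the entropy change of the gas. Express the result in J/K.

At constant pressure, ΔS = nC_p ln(T₂/T₁) with C_p = 7R/2 = 29.1 J mol⁻¹ K⁻¹.
ΔS = 6.77 × 29.1 × ln(816/330) = 178 J/K.

ΔS = 178 J/K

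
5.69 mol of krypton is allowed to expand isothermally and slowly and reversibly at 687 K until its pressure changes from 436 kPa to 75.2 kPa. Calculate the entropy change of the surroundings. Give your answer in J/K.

For an isothermal ideal gas ΔS_gas = nR ln(P₁/P₂) = 5.69 × 8.314 × ln(436/75.2) = 83.1 J/K.
The process is reversible, so ΔS_surr = −ΔS_gas = -83.1 J/K and ΔS_universe = 0.

ΔS_surr = -83.1 J/K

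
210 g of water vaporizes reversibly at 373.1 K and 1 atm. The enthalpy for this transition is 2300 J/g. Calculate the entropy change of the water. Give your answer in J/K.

ΔS = 1290 J/K

Heat absorbed by the substance: Q = mL = 210 × 2300 = 483000 J.
At constant T, ΔS = Q_rev/T = 483000 / 373.1 = 1290 J/K.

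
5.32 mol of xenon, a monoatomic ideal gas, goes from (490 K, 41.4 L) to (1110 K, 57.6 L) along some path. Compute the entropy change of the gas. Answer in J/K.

ΔS = 68.9 J/K

Entropy is a state function: ΔS = nC_V ln(T₂/T₁) + nR ln(V₂/V₁), with C_V = 3R/2 = 12.47 J mol⁻¹ K⁻¹ for a monoatomic ideal gas.
ΔS = 5.32 × [12.47 × ln(1110/490) + 8.314 × ln(57.6/41.4)] = 68.9 J/K.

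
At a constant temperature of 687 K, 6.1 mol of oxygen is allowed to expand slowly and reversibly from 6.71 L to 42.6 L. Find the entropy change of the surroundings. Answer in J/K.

ΔS_surr = -93.7 J/K

For an isothermal ideal gas ΔS_gas = nR ln(V₂/V₁) = 6.1 × 8.314 × ln(42.6/6.71) = 93.7 J/K.
The process is reversible, so ΔS_surr = −ΔS_gas = -93.7 J/K and ΔS_universe = 0.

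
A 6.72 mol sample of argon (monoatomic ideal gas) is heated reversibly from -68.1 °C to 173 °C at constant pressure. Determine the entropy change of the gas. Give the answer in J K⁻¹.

In kelvin: T₁ = 205.05 K, T₂ = 446.15 K. At constant pressure, ΔS = nC_p ln(T₂/T₁) with C_p = 5R/2 = 20.79 J mol⁻¹ K⁻¹.
ΔS = 6.72 × 20.79 × ln(446.15/205.05) = 109 J/K.

ΔS = 109 J/K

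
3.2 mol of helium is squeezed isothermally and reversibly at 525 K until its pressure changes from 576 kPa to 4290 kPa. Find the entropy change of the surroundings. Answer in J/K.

For an isothermal ideal gas ΔS_gas = nR ln(P₁/P₂) = 3.2 × 8.314 × ln(576/4290) = -53.4 J/K.
The process is reversible, so ΔS_surr = −ΔS_gas = 53.4 J/K and ΔS_universe = 0.

ΔS_surr = 53.4 J/K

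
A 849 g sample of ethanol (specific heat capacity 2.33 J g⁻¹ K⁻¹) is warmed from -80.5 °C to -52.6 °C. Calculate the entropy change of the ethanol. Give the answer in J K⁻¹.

In kelvin: T₁ = 192.65 K, T₂ = 220.55 K. ΔS = ∫dQ_rev/T = m c ln(T₂/T₁) = 849 × 2.33 × ln(220.55/192.65) = 268 J/K.

ΔS = 268 J/K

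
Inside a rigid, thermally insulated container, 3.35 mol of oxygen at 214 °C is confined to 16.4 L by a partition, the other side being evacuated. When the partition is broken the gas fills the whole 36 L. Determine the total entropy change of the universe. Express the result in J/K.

ΔS_universe = 21.9 J/K

No heat is exchanged and no work is done, so the ideal-gas temperature stays constant.
Entropy is a state function; using a reversible isothermal path, ΔS_gas = nR ln(V₂/V₁) = 3.35 × 8.314 × ln(36/16.4) = 21.9 J/K.
The insulated surroundings exchange no heat, so ΔS_surr = 0 and ΔS_universe = ΔS_gas.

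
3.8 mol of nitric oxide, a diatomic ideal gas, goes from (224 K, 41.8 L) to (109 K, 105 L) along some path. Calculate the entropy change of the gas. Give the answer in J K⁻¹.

ΔS = -27.8 J/K

Entropy is a state function: ΔS = nC_V ln(T₂/T₁) + nR ln(V₂/V₁), with C_V = 5R/2 = 20.79 J mol⁻¹ K⁻¹ for a diatomic ideal gas.
ΔS = 3.8 × [20.79 × ln(109/224) + 8.314 × ln(105/41.8)] = -27.8 J/K.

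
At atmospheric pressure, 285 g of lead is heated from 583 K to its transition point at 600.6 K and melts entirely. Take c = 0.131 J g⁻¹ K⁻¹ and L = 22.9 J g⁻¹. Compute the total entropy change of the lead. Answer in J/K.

ΔS = 12 J/K

Warming step: ΔS₁ = m c ln(T_tr/T_i) = 285 × 0.131 × ln(600.6/583) = 1.11 J/K.
Phase change: ΔS₂ = +mL/T_tr = 285 × 22.9 / 600.6 = 10.87 J/K.
ΔS_total = (1.11) + (10.87) = 12 J/K.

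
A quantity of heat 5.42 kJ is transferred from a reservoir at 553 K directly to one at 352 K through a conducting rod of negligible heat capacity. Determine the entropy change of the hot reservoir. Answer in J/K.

ΔS_hot = -9.8 J/K

The hot reservoir loses heat Q, so ΔS_hot = −Q/T_H = −5420/553 = -9.8 J/K.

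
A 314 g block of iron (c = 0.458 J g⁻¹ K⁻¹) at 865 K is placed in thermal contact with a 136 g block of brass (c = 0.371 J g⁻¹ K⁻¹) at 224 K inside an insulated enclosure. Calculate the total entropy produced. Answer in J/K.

Energy balance: T_f = (m₁c₁T₁ + m₂c₂T₂)/(m₁c₁ + m₂c₂) = 698.52 K.
ΔS₁ = m₁c₁ ln(T_f/T₁) = 143.812 × ln(698.52/865) = -30.74 J/K.
ΔS₂ = m₂c₂ ln(T_f/T₂) = 50.456 × ln(698.52/224) = 57.38 J/K.
ΔS_total = -30.74 + 57.38 = 26.6 J/K.

ΔS_total = 26.6 J/K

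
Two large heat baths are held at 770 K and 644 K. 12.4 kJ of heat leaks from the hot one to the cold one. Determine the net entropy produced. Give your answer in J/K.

ΔS_total = 3.15 J/K

ΔS_hot = −Q/T_H = −12400/770 = -16.1 J/K and ΔS_cold = +Q/T_C = 12400/644 = 19.25 J/K.
ΔS_total = -16.1 + 19.25 = 3.15 J/K, positive as the second law requires.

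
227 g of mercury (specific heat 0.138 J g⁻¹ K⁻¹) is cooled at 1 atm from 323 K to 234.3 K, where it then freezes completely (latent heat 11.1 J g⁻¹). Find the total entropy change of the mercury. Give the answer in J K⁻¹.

Cooling step: ΔS₁ = m c ln(T_tr/T_i) = 227 × 0.138 × ln(234.3/323) = -10.06 J/K.
Phase change: ΔS₂ = −mL/T_tr = −227 × 11.1 / 234.3 = -10.75 J/K.
ΔS_total = (-10.06) + (-10.75) = -20.8 J/K.

ΔS = -20.8 J/K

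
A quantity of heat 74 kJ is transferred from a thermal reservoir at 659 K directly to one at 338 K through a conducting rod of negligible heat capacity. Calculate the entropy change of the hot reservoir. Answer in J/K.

ΔS_hot = -112 J/K

The hot reservoir loses heat Q, so ΔS_hot = −Q/T_H = −74000/659 = -112 J/K.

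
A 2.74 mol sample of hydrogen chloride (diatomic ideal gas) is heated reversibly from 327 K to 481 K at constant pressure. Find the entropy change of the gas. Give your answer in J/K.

At constant pressure, ΔS = nC_p ln(T₂/T₁) with C_p = 7R/2 = 29.1 J mol⁻¹ K⁻¹.
ΔS = 2.74 × 29.1 × ln(481/327) = 30.8 J/K.

ΔS = 30.8 J/K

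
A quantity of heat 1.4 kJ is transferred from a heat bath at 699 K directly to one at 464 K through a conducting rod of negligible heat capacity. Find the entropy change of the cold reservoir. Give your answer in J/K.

ΔS_cold = 3.02 J/K

The cold reservoir gains heat Q, so ΔS_cold = +Q/T_C = 1400/464 = 3.02 J/K.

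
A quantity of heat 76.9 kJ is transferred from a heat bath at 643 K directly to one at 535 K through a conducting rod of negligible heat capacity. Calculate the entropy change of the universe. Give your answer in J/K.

ΔS_hot = −Q/T_H = −76900/643 = -119.6 J/K and ΔS_cold = +Q/T_C = 76900/535 = 143.7 J/K.
ΔS_total = -119.6 + 143.7 = 24.1 J/K, positive as the second law requires.

ΔS_total = 24.1 J/K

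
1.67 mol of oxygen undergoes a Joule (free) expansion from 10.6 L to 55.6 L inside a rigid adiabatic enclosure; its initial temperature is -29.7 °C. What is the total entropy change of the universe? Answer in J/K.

No heat is exchanged and no work is done, so the ideal-gas temperature stays constant.
Entropy is a state function; using a reversible isothermal path, ΔS_gas = nR ln(V₂/V₁) = 1.67 × 8.314 × ln(55.6/10.6) = 23 J/K.
The insulated surroundings exchange no heat, so ΔS_surr = 0 and ΔS_universe = ΔS_gas.

ΔS_universe = 23 J/K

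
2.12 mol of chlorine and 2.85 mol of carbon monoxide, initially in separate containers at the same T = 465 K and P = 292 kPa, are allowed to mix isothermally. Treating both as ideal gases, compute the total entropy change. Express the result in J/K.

Mole fractions: x_A = 2.12/4.97 = 0.427, x_B = 0.573.
ΔS_mix = −R(n_A ln x_A + n_B ln x_B) = −8.314 × (2.12 ln 0.427 + 2.85 ln 0.573) = 28.2 J/K.

ΔS_mix = 28.2 J/K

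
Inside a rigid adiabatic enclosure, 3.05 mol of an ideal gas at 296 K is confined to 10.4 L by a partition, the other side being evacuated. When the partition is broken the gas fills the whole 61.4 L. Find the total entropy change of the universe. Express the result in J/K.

No heat is exchanged and no work is done, so the ideal-gas temperature stays constant.
Entropy is a state function; using a reversible isothermal path, ΔS_gas = nR ln(V₂/V₁) = 3.05 × 8.314 × ln(61.4/10.4) = 45 J/K.
The insulated surroundings exchange no heat, so ΔS_surr = 0 and ΔS_universe = ΔS_gas.

ΔS_universe = 45 J/K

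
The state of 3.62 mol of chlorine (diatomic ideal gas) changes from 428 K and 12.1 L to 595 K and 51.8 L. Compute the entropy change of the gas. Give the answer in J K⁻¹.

ΔS = 68.6 J/K

Entropy is a state function: ΔS = nC_V ln(T₂/T₁) + nR ln(V₂/V₁), with C_V = 5R/2 = 20.79 J mol⁻¹ K⁻¹ for a diatomic ideal gas.
ΔS = 3.62 × [20.79 × ln(595/428) + 8.314 × ln(51.8/12.1)] = 68.6 J/K.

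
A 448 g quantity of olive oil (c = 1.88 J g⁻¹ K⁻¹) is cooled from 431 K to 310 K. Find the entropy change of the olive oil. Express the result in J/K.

ΔS = -278 J/K

ΔS = ∫dQ_rev/T = m c ln(T₂/T₁) = 448 × 1.88 × ln(310/431) = -278 J/K.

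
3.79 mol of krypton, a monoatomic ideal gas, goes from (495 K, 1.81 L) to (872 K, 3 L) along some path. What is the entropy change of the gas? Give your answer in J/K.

ΔS = 42.7 J/K

Entropy is a state function: ΔS = nC_V ln(T₂/T₁) + nR ln(V₂/V₁), with C_V = 3R/2 = 12.47 J mol⁻¹ K⁻¹ for a monoatomic ideal gas.
ΔS = 3.79 × [12.47 × ln(872/495) + 8.314 × ln(3/1.81)] = 42.7 J/K.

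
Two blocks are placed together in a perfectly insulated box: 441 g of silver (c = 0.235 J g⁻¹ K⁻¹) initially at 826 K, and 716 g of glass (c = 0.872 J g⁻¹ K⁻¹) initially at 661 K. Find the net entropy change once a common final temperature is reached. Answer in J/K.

ΔS_total = 2.33 J/K

Energy balance: T_f = (m₁c₁T₁ + m₂c₂T₂)/(m₁c₁ + m₂c₂) = 684.49 K.
ΔS₁ = m₁c₁ ln(T_f/T₁) = 103.635 × ln(684.49/826) = -19.475 J/K.
ΔS₂ = m₂c₂ ln(T_f/T₂) = 624.352 × ln(684.49/661) = 21.802 J/K.
ΔS_total = -19.475 + 21.802 = 2.33 J/K.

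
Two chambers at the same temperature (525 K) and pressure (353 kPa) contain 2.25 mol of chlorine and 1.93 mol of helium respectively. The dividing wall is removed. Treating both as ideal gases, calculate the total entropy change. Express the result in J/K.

Mole fractions: x_A = 2.25/4.18 = 0.538, x_B = 0.462.
ΔS_mix = −R(n_A ln x_A + n_B ln x_B) = −8.314 × (2.25 ln 0.538 + 1.93 ln 0.462) = 24 J/K.

ΔS_mix = 24 J/K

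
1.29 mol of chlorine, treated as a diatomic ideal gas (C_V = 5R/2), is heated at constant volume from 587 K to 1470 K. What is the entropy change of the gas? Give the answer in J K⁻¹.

ΔS = 24.6 J/K

At constant volume, ΔS = nC_V ln(T₂/T₁) with C_V = 5R/2 = 20.79 J mol⁻¹ K⁻¹.
ΔS = 1.29 × 20.79 × ln(1470/587) = 24.6 J/K.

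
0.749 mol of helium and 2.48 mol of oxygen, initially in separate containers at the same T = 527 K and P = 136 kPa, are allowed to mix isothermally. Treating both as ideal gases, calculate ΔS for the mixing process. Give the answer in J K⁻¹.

Mole fractions: x_A = 0.749/3.23 = 0.232, x_B = 0.768.
ΔS_mix = −R(n_A ln x_A + n_B ln x_B) = −8.314 × (0.749 ln 0.232 + 2.48 ln 0.768) = 14.5 J/K.

ΔS_mix = 14.5 J/K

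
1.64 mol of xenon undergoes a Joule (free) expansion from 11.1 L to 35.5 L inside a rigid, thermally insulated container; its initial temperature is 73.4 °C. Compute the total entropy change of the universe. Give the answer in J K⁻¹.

For an ideal gas in free expansion Q = 0 and W = 0, so T is unchanged.
Entropy is a state function; using a reversible isothermal path, ΔS_gas = nR ln(V₂/V₁) = 1.64 × 8.314 × ln(35.5/11.1) = 15.9 J/K.
The insulated surroundings exchange no heat, so ΔS_surr = 0 and ΔS_universe = ΔS_gas.

ΔS_universe = 15.9 J/K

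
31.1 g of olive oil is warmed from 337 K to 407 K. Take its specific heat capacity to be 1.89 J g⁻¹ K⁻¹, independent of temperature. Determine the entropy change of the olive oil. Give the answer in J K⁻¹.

ΔS = ∫dQ_rev/T = m c ln(T₂/T₁) = 31.1 × 1.89 × ln(407/337) = 11.1 J/K.

ΔS = 11.1 J/K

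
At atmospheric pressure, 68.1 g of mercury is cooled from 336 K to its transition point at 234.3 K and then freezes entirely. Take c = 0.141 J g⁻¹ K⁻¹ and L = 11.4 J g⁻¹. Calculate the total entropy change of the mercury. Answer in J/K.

Cooling step: ΔS₁ = m c ln(T_tr/T_i) = 68.1 × 0.141 × ln(234.3/336) = -3.462 J/K.
Phase change: ΔS₂ = −mL/T_tr = −68.1 × 11.4 / 234.3 = -3.313 J/K.
ΔS_total = (-3.462) + (-3.313) = -6.78 J/K.

ΔS = -6.78 J/K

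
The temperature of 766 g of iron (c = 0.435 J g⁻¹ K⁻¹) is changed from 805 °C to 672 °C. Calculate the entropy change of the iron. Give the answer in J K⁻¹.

In kelvin: T₁ = 1078.15 K, T₂ = 945.15 K. ΔS = ∫dQ_rev/T = m c ln(T₂/T₁) = 766 × 0.435 × ln(945.15/1078.15) = -43.9 J/K.

ΔS = -43.9 J/K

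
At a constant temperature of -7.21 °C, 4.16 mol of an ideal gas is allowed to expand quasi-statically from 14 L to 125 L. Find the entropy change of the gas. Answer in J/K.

ΔS_gas = 75.7 J/K

For an isothermal ideal gas ΔS_gas = nR ln(V₂/V₁) = 4.16 × 8.314 × ln(125/14) = 75.7 J/K.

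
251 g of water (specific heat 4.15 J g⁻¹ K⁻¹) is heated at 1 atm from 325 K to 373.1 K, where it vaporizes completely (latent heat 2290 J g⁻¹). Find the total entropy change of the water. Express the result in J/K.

Warming step: ΔS₁ = m c ln(T_tr/T_i) = 251 × 4.15 × ln(373.1/325) = 143.8 J/K.
Phase change: ΔS₂ = +mL/T_tr = 251 × 2290 / 373.1 = 1541 J/K.
ΔS_total = (143.8) + (1541) = 1680 J/K.

ΔS = 1680 J/K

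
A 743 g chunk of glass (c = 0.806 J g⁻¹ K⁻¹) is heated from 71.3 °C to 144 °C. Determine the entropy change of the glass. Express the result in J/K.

ΔS = 115 J/K

In kelvin: T₁ = 344.45 K, T₂ = 417.15 K. ΔS = ∫dQ_rev/T = m c ln(T₂/T₁) = 743 × 0.806 × ln(417.15/344.45) = 115 J/K.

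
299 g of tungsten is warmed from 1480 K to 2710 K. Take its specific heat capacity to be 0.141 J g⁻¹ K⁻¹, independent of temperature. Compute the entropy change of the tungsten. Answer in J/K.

ΔS = 25.5 J/K

ΔS = ∫dQ_rev/T = m c ln(T₂/T₁) = 299 × 0.141 × ln(2710/1480) = 25.5 J/K.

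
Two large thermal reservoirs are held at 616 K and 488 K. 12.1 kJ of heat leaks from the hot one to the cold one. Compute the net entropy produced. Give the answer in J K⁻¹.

ΔS_hot = −Q/T_H = −12100/616 = -19.643 J/K and ΔS_cold = +Q/T_C = 12100/488 = 24.795 J/K.
ΔS_total = -19.643 + 24.795 = 5.15 J/K, positive as the second law requires.

ΔS_total = 5.15 J/K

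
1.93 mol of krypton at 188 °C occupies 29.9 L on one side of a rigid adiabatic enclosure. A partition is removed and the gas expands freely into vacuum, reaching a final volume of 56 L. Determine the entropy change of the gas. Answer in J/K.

For an ideal gas in free expansion Q = 0 and W = 0, so T is unchanged.
Entropy is a state function; using a reversible isothermal path, ΔS_gas = nR ln(V₂/V₁) = 1.93 × 8.314 × ln(56/29.9) = 10.1 J/K.

ΔS_gas = 10.1 J/K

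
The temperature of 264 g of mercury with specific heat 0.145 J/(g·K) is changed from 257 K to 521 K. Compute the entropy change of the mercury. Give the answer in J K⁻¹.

ΔS = ∫dQ_rev/T = m c ln(T₂/T₁) = 264 × 0.145 × ln(521/257) = 27.1 J/K.

ΔS = 27.1 J/K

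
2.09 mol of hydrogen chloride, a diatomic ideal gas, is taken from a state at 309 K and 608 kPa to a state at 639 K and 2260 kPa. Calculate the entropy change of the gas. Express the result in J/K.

ΔS = nC_p ln(T₂/T₁) − nR ln(P₂/P₁), with C_p = 7R/2 = 29.1 J mol⁻¹ K⁻¹ for a diatomic ideal gas.
ΔS = 2.09 × [29.1 × ln(639/309) − 8.314 × ln(2260/608)] = 21.4 J/K.

ΔS = 21.4 J/K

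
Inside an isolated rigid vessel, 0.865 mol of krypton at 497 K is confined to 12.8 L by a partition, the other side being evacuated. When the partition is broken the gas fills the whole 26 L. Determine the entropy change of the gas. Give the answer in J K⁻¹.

No heat is exchanged and no work is done, so the ideal-gas temperature stays constant.
Entropy is a state function; using a reversible isothermal path, ΔS_gas = nR ln(V₂/V₁) = 0.865 × 8.314 × ln(26/12.8) = 5.1 J/K.

ΔS_gas = 5.1 J/K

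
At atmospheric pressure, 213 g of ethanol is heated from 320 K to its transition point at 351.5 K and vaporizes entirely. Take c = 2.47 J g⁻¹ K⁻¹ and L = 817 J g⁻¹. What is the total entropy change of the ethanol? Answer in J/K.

ΔS = 544 J/K

Warming step: ΔS₁ = m c ln(T_tr/T_i) = 213 × 2.47 × ln(351.5/320) = 49.4 J/K.
Phase change: ΔS₂ = +mL/T_tr = 213 × 817 / 351.5 = 495.1 J/K.
ΔS_total = (49.4) + (495.1) = 544 J/K.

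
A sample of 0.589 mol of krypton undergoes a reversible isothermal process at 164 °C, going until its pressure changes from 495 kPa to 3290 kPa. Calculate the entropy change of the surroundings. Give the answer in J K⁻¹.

ΔS_surr = 9.28 J/K

For an isothermal ideal gas ΔS_gas = nR ln(P₁/P₂) = 0.589 × 8.314 × ln(495/3290) = -9.28 J/K.
The process is reversible, so ΔS_surr = −ΔS_gas = 9.28 J/K and ΔS_universe = 0.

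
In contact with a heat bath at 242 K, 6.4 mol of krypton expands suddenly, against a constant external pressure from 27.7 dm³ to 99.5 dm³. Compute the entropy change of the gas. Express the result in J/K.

ΔS_gas = 68 J/K

Entropy is a state function, so ΔS_gas depends only on the end states.
For an isothermal ideal gas ΔS_gas = nR ln(V₂/V₁) = 6.4 × 8.314 × ln(99.5/27.7) = 68 J/K.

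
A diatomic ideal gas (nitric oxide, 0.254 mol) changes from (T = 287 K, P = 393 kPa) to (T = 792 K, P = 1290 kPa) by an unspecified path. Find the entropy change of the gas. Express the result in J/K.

ΔS = 4.99 J/K

ΔS = nC_p ln(T₂/T₁) − nR ln(P₂/P₁), with C_p = 7R/2 = 29.1 J mol⁻¹ K⁻¹ for a diatomic ideal gas.
ΔS = 0.254 × [29.1 × ln(792/287) − 8.314 × ln(1290/393)] = 4.99 J/K.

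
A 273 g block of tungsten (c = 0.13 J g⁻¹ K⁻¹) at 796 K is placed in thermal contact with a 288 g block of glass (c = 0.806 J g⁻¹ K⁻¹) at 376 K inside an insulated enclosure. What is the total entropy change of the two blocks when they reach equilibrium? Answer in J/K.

Energy balance: T_f = (m₁c₁T₁ + m₂c₂T₂)/(m₁c₁ + m₂c₂) = 431.7 K.
ΔS₁ = m₁c₁ ln(T_f/T₁) = 35.49 × ln(431.7/796) = -21.72 J/K.
ΔS₂ = m₂c₂ ln(T_f/T₂) = 232.128 × ln(431.7/376) = 32.07 J/K.
ΔS_total = -21.72 + 32.07 = 10.4 J/K.

ΔS_total = 10.4 J/K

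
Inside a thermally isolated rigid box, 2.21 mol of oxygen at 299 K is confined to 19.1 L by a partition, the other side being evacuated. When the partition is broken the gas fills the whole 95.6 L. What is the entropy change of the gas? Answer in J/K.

ΔS_gas = 29.6 J/K

For an ideal gas in free expansion Q = 0 and W = 0, so T is unchanged.
Entropy is a state function; using a reversible isothermal path, ΔS_gas = nR ln(V₂/V₁) = 2.21 × 8.314 × ln(95.6/19.1) = 29.6 J/K.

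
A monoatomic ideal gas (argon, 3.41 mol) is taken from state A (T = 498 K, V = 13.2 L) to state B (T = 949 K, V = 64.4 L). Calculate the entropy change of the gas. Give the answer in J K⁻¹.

ΔS = 72.4 J/K

Entropy is a state function: ΔS = nC_V ln(T₂/T₁) + nR ln(V₂/V₁), with C_V = 3R/2 = 12.47 J mol⁻¹ K⁻¹ for a monoatomic ideal gas.
ΔS = 3.41 × [12.47 × ln(949/498) + 8.314 × ln(64.4/13.2)] = 72.4 J/K.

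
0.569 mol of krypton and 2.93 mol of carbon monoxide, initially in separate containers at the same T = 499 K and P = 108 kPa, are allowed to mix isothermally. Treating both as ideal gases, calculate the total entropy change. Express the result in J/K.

ΔS_mix = 12.9 J/K

Mole fractions: x_A = 0.569/3.5 = 0.163, x_B = 0.837.
ΔS_mix = −R(n_A ln x_A + n_B ln x_B) = −8.314 × (0.569 ln 0.163 + 2.93 ln 0.837) = 12.9 J/K.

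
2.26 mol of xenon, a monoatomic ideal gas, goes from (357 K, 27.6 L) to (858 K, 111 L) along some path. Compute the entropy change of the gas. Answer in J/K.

Entropy is a state function: ΔS = nC_V ln(T₂/T₁) + nR ln(V₂/V₁), with C_V = 3R/2 = 12.47 J mol⁻¹ K⁻¹ for a monoatomic ideal gas.
ΔS = 2.26 × [12.47 × ln(858/357) + 8.314 × ln(111/27.6)] = 50.9 J/K.

ΔS = 50.9 J/K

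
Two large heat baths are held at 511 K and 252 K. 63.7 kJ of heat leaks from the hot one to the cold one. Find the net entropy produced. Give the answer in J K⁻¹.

ΔS_hot = −Q/T_H = −63700/511 = -124.7 J/K and ΔS_cold = +Q/T_C = 63700/252 = 252.8 J/K.
ΔS_total = -124.7 + 252.8 = 128 J/K, positive as the second law requires.

ΔS_total = 128 J/K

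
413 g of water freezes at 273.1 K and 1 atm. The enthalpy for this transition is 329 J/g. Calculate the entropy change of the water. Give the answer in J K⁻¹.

Heat released by the substance: Q = −mL = −413 × 329 = −135877 J.
At constant T, ΔS = Q_rev/T = −135877 / 273.1 = -498 J/K.

ΔS = -498 J/K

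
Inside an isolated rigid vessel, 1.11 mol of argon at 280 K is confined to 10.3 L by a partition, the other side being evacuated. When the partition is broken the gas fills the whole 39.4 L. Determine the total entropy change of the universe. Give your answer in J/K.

ΔS_universe = 12.4 J/K

For an ideal gas in free expansion Q = 0 and W = 0, so T is unchanged.
Entropy is a state function; using a reversible isothermal path, ΔS_gas = nR ln(V₂/V₁) = 1.11 × 8.314 × ln(39.4/10.3) = 12.4 J/K.
The insulated surroundings exchange no heat, so ΔS_surr = 0 and ΔS_universe = ΔS_gas.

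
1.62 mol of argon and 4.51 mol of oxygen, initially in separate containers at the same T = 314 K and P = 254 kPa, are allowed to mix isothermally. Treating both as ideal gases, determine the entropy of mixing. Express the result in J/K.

ΔS_mix = 29.4 J/K

Mole fractions: x_A = 1.62/6.13 = 0.264, x_B = 0.736.
ΔS_mix = −R(n_A ln x_A + n_B ln x_B) = −8.314 × (1.62 ln 0.264 + 4.51 ln 0.736) = 29.4 J/K.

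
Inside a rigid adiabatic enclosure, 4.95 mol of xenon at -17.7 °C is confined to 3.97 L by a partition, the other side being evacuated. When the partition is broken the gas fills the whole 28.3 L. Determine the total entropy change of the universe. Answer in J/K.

ΔS_universe = 80.8 J/K

For an ideal gas in free expansion Q = 0 and W = 0, so T is unchanged.
Entropy is a state function; using a reversible isothermal path, ΔS_gas = nR ln(V₂/V₁) = 4.95 × 8.314 × ln(28.3/3.97) = 80.8 J/K.
The insulated surroundings exchange no heat, so ΔS_surr = 0 and ΔS_universe = ΔS_gas.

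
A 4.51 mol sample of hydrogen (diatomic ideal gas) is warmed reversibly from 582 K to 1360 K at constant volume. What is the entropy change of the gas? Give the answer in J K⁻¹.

ΔS = 79.6 J/K

At constant volume, ΔS = nC_V ln(T₂/T₁) with C_V = 5R/2 = 20.79 J mol⁻¹ K⁻¹.
ΔS = 4.51 × 20.79 × ln(1360/582) = 79.6 J/K.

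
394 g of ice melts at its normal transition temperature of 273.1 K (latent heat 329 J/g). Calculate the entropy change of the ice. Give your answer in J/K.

Heat absorbed by the substance: Q = mL = 394 × 329 = 129626 J.
At constant T, ΔS = Q_rev/T = 129626 / 273.1 = 475 J/K.

ΔS = 475 J/K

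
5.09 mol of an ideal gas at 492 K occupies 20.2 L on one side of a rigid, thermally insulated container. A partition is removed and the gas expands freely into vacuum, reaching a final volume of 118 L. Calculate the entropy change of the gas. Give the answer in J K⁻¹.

ΔS_gas = 74.7 J/K

For an ideal gas in free expansion Q = 0 and W = 0, so T is unchanged.
Entropy is a state function; using a reversible isothermal path, ΔS_gas = nR ln(V₂/V₁) = 5.09 × 8.314 × ln(118/20.2) = 74.7 J/K.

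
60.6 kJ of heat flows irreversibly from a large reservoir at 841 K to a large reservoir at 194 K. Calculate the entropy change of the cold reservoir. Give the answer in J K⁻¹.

ΔS_cold = 312 J/K

The cold reservoir gains heat Q, so ΔS_cold = +Q/T_C = 60600/194 = 312 J/K.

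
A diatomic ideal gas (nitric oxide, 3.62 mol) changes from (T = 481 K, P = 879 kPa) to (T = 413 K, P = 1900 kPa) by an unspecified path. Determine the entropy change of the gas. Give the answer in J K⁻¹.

ΔS = -39.3 J/K

ΔS = nC_p ln(T₂/T₁) − nR ln(P₂/P₁), with C_p = 7R/2 = 29.1 J mol⁻¹ K⁻¹ for a diatomic ideal gas.
ΔS = 3.62 × [29.1 × ln(413/481) − 8.314 × ln(1900/879)] = -39.3 J/K.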